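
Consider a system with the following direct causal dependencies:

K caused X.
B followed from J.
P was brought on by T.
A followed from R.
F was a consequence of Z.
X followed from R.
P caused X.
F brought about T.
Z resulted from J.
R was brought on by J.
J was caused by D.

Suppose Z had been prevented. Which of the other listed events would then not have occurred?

F, P, T

Downstream of Z: F, T, P, X.
Of those, still caused via another path: X.
The remainder have no surviving cause.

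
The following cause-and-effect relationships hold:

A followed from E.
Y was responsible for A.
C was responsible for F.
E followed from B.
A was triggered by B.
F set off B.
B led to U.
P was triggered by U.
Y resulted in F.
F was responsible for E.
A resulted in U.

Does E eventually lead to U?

There is a causal chain: E → A → U.

Yes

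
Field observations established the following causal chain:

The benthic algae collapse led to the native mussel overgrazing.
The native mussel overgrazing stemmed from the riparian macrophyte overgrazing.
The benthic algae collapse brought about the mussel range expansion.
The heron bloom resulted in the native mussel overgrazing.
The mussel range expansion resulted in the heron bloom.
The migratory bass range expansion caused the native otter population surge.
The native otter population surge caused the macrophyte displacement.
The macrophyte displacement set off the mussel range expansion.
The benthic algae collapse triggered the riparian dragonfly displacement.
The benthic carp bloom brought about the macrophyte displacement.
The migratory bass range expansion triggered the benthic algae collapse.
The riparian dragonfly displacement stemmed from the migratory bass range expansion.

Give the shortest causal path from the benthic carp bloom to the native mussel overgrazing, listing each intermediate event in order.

the benthic carp bloom → the macrophyte displacement → the mussel range expansion → the heron bloom → the native mussel overgrazing

the benthic carp bloom → the macrophyte displacement
the macrophyte displacement → the mussel range expansion
the mussel range expansion → the heron bloom
the heron bloom → the native mussel overgrazing
Length: 4 steps.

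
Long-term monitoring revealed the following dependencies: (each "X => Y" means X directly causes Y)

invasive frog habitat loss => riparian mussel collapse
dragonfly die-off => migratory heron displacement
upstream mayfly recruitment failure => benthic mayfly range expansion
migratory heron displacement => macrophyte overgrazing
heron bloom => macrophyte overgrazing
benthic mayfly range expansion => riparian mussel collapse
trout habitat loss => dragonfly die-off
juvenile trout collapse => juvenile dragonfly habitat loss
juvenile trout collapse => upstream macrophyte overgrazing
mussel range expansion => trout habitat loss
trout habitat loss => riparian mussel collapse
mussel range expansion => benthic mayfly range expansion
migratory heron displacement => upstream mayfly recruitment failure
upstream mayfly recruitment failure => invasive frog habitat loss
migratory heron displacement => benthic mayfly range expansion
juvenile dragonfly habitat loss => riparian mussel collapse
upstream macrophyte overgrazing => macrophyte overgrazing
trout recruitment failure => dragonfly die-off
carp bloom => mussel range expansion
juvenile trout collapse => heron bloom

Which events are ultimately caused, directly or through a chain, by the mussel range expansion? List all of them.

Direct effects: the trout habitat loss, the benthic mayfly range expansion.
2 steps out: the dragonfly die-off, the riparian mussel collapse.
3 steps out: the migratory heron displacement.
4 steps out: the macrophyte overgrazing, the upstream mayfly recruitment failure.
5 steps out: the invasive frog habitat loss.
Not reachable from it: the juvenile trout collapse, the heron bloom, the carp bloom, the juvenile dragonfly habitat loss, the trout recruitment failure, the upstream macrophyte overgrazing.

the benthic mayfly range expansion, the dragonfly die-off, the invasive frog habitat loss, the macrophyte overgrazing, the migratory heron displacement, the riparian mussel collapse, the trout habitat loss, the upstream mayfly recruitment failure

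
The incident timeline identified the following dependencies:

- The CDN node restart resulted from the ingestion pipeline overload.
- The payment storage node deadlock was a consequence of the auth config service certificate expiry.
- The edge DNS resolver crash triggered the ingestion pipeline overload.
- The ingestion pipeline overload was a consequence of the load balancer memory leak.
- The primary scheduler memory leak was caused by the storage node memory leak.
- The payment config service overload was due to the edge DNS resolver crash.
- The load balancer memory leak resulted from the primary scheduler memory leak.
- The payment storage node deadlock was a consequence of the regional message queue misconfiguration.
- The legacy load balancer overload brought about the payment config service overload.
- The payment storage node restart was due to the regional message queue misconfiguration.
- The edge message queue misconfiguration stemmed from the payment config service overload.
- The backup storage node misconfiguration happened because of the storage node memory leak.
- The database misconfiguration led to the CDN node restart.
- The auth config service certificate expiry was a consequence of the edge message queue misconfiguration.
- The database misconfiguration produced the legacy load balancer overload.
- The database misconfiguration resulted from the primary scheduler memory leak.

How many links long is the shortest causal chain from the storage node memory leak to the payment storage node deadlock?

7

Shortest chain: the storage node memory leak → the primary scheduler memory leak → the database misconfiguration → the legacy load balancer overload → the payment config service overload → the edge message queue misconfiguration → the auth config service certificate expiry → the payment storage node deadlock.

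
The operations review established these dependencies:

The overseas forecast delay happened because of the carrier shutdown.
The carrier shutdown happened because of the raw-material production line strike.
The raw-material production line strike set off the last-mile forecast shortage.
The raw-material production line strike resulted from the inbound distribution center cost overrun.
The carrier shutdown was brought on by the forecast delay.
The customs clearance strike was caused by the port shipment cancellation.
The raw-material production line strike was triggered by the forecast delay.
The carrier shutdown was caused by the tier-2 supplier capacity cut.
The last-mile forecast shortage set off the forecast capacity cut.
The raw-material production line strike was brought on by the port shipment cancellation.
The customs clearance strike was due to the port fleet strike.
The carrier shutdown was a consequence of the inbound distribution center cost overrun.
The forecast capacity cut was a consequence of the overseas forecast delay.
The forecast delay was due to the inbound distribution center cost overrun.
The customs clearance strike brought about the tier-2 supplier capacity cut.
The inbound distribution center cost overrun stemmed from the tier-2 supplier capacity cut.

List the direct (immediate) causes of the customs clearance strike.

the port fleet strike, the port shipment cancellation

the port fleet strike, the port shipment cancellation → the customs clearance strike with nothing further upstream stated.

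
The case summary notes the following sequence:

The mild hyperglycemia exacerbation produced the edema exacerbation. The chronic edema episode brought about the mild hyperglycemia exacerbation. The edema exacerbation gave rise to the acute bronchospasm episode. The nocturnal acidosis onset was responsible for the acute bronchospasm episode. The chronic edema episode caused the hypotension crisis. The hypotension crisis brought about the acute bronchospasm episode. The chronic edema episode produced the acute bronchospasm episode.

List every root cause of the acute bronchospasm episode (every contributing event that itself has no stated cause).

Tracing upstream from the acute bronchospasm episode: the acute bronchospasm episode ← the chronic edema episode.
A separate upstream branch: the acute bronchospasm episode ← the nocturnal acidosis onset.
Each of those chain origins has no stated cause.

the chronic edema episode, the nocturnal acidosis onset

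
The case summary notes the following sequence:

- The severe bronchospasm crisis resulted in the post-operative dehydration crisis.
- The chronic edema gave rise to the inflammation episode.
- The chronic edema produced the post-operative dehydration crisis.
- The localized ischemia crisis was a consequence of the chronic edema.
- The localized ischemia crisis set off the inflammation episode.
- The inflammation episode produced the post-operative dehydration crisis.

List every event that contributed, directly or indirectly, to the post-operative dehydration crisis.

the chronic edema, the inflammation episode, the localized ischemia crisis, the severe bronchospasm crisis

Immediate causes of the post-operative dehydration crisis: the chronic edema, the severe bronchospasm crisis, the inflammation episode.
Further upstream: the localized ischemia crisis.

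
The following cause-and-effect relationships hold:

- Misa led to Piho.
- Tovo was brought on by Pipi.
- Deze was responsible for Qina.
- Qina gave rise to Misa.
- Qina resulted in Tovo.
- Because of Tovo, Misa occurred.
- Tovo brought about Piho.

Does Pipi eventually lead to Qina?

No

Pipi leads to Tovo, Misa, Piho; Qina is not among them.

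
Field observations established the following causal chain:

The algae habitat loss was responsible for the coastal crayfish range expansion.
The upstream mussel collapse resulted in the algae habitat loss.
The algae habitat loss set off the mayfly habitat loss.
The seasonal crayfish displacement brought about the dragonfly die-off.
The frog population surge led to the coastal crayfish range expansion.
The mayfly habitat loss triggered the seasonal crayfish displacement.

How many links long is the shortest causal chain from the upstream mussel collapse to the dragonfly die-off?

Shortest chain: the upstream mussel collapse → the algae habitat loss → the mayfly habitat loss → the seasonal crayfish displacement → the dragonfly die-off.

4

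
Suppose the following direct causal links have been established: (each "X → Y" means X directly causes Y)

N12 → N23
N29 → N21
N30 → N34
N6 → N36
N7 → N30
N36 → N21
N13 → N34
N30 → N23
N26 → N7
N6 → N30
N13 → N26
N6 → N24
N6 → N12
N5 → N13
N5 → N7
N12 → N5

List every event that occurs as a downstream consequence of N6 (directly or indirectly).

Direct effects: N12, N24, N36, N30.
2 steps out: N5, N21, N34, N23.
3 steps out: N13, N7.
4 steps out: N26.
Not reachable from it: N29.

N12, N13, N21, N23, N24, N26, N30, N34, N36, N5, N7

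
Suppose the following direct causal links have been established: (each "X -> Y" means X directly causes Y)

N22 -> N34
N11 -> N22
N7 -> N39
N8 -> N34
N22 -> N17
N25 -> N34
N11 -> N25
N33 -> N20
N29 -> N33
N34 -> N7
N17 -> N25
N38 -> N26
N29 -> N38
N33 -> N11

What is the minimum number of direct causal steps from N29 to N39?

Shortest chain: N29 → N33 → N11 → N22 → N34 → N7 → N39.

6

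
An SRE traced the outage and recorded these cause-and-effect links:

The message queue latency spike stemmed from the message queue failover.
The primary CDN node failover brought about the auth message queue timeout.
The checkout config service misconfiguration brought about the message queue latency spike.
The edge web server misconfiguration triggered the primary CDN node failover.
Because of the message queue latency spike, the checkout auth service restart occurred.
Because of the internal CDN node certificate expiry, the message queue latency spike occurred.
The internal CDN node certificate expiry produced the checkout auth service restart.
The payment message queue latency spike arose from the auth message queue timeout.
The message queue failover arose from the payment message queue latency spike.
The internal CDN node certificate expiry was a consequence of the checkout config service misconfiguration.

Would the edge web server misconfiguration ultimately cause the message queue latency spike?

Yes

There is a causal chain: the edge web server misconfiguration → the primary CDN node failover → the auth message queue timeout → the payment message queue latency spike → the message queue failover → the message queue latency spike.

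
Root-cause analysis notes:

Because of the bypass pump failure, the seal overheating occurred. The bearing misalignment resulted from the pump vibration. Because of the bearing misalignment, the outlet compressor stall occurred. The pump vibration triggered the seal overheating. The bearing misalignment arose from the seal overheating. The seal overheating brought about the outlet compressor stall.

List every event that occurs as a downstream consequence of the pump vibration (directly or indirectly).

Direct effects: the seal overheating, the bearing misalignment.
2 steps out: the outlet compressor stall.
Not reachable from it: the bypass pump failure.

the bearing misalignment, the outlet compressor stall, the seal overheating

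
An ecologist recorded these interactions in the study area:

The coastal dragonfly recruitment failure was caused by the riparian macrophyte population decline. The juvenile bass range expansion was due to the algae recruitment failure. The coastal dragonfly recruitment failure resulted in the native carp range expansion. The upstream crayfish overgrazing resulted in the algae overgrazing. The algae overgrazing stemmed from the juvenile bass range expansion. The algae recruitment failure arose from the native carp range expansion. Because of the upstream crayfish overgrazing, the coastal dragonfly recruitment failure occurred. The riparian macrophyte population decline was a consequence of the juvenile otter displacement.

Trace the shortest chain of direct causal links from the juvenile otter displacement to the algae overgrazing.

the juvenile otter displacement → the riparian macrophyte population decline
the riparian macrophyte population decline → the coastal dragonfly recruitment failure
the coastal dragonfly recruitment failure → the native carp range expansion
the native carp range expansion → the algae recruitment failure
the algae recruitment failure → the juvenile bass range expansion
the juvenile bass range expansion → the algae overgrazing
Length: 6 steps.

the juvenile otter displacement → the riparian macrophyte population decline → the coastal dragonfly recruitment failure → the native carp range expansion → the algae recruitment failure → the juvenile bass range expansion → the algae overgrazing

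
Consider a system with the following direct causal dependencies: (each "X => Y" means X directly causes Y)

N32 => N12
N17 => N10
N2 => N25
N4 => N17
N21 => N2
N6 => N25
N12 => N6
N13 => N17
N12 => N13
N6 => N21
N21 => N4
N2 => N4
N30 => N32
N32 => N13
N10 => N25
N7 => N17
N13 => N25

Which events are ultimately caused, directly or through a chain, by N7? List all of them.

N10, N17, N25

Direct effects: N17.
2 steps out: N10.
3 steps out: N25.
Not reachable from it: N30, N32, N12, N13, N6, N21, N2, N4.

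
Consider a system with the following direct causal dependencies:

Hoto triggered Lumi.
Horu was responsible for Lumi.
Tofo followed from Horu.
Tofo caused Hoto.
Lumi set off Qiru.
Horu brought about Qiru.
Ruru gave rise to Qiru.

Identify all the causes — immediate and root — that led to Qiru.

Immediate causes of Qiru: Horu, Ruru, Lumi.
Further upstream: Tofo, Hoto.

Horu, Hoto, Lumi, Ruru, Tofo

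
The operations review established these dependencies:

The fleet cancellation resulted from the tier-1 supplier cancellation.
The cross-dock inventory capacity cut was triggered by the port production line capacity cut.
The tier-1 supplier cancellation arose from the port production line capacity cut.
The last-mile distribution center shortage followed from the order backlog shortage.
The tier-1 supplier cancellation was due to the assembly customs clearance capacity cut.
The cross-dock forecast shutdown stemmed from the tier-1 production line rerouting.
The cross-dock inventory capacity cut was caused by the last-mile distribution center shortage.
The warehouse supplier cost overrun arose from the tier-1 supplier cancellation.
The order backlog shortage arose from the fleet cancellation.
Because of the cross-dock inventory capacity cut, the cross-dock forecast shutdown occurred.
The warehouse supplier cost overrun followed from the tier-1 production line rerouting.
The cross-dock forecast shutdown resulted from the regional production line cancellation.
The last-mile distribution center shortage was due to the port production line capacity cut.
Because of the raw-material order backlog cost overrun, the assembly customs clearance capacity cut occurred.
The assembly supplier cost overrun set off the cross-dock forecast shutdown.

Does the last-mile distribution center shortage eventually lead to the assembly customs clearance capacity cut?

No

The last-mile distribution center shortage leads to the cross-dock inventory capacity cut, the cross-dock forecast shutdown; the assembly customs clearance capacity cut is not among them.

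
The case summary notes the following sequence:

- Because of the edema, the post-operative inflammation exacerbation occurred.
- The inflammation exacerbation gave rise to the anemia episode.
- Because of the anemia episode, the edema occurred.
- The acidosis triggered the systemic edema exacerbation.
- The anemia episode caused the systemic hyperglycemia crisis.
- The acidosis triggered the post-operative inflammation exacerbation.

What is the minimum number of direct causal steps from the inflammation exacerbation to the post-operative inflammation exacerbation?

3

Shortest chain: the inflammation exacerbation → the anemia episode → the edema → the post-operative inflammation exacerbation.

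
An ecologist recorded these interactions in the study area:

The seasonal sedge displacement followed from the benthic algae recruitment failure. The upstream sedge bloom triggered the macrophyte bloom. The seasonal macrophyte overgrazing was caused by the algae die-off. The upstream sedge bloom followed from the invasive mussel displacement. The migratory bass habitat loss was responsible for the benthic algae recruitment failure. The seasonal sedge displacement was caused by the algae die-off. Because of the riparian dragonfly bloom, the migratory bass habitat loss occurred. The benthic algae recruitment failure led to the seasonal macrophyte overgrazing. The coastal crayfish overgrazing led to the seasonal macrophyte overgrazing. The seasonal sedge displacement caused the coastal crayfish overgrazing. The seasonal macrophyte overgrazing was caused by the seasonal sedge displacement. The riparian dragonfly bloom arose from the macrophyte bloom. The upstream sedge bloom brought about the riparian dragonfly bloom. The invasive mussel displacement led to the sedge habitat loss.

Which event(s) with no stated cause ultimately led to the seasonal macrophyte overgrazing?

the algae die-off, the invasive mussel displacement

Tracing upstream from the seasonal macrophyte overgrazing: the seasonal macrophyte overgrazing ← the benthic algae recruitment failure ← the migratory bass habitat loss ← the riparian dragonfly bloom ← the upstream sedge bloom ← the invasive mussel displacement.
A separate upstream branch: the seasonal macrophyte overgrazing ← the algae die-off.
Each of those chain origins has no stated cause.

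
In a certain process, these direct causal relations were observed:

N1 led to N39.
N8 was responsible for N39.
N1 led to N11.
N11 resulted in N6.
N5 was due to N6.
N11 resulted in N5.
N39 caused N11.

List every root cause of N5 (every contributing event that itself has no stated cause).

N1, N8

Tracing upstream from N5: N5 ← N11 ← N39 ← N8.
A separate upstream branch: N5 ← N11 ← N1.
Each of those chain origins has no stated cause.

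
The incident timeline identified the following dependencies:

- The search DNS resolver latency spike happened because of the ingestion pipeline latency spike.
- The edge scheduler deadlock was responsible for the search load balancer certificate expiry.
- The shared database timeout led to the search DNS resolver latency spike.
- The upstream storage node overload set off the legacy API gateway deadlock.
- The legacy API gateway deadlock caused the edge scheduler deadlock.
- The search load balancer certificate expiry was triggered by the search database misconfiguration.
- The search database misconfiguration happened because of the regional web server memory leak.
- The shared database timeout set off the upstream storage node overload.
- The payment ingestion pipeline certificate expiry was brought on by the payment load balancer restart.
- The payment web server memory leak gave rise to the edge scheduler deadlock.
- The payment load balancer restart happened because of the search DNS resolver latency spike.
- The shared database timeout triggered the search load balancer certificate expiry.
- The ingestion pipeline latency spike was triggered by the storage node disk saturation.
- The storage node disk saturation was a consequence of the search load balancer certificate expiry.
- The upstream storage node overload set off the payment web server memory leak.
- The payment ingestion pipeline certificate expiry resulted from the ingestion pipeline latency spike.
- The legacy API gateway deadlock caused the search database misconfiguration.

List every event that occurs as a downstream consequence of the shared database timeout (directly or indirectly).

the edge scheduler deadlock, the ingestion pipeline latency spike, the legacy API gateway deadlock, the payment ingestion pipeline certificate expiry, the payment load balancer restart, the payment web server memory leak, the search DNS resolver latency spike, the search database misconfiguration, the search load balancer certificate expiry, the storage node disk saturation, the upstream storage node overload

Direct effects: the upstream storage node overload, the search load balancer certificate expiry, the search DNS resolver latency spike.
2 steps out: the payment web server memory leak, the legacy API gateway deadlock, the storage node disk saturation, the payment load balancer restart.
3 steps out: the search database misconfiguration, the edge scheduler deadlock, the ingestion pipeline latency spike, the payment ingestion pipeline certificate expiry.
Not reachable from it: the regional web server memory leak.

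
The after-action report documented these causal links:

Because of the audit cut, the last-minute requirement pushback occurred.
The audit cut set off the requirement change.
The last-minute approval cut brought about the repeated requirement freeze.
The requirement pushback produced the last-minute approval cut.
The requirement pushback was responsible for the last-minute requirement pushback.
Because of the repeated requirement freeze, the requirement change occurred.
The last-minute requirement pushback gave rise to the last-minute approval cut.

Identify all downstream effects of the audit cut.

Direct effects: the last-minute requirement pushback, the requirement change.
2 steps out: the last-minute approval cut.
3 steps out: the repeated requirement freeze.
Not reachable from it: the requirement pushback.

the last-minute approval cut, the last-minute requirement pushback, the repeated requirement freeze, the requirement change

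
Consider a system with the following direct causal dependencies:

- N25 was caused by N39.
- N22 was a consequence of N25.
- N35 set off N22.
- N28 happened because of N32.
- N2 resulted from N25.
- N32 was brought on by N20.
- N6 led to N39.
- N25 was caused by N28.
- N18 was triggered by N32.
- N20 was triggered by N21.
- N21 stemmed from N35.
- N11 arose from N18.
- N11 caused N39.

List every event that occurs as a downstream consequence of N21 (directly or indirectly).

N11, N18, N2, N20, N22, N25, N28, N32, N39

Direct effects: N20.
2 steps out: N32.
3 steps out: N18, N28.
4 steps out: N11, N25.
5 steps out: N39, N2, N22.
Not reachable from it: N35, N6.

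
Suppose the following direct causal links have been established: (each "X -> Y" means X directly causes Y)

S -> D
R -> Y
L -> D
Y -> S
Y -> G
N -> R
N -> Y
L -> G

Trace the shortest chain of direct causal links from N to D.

N → Y → S → D

N → Y
Y → S
S → D
Length: 3 steps.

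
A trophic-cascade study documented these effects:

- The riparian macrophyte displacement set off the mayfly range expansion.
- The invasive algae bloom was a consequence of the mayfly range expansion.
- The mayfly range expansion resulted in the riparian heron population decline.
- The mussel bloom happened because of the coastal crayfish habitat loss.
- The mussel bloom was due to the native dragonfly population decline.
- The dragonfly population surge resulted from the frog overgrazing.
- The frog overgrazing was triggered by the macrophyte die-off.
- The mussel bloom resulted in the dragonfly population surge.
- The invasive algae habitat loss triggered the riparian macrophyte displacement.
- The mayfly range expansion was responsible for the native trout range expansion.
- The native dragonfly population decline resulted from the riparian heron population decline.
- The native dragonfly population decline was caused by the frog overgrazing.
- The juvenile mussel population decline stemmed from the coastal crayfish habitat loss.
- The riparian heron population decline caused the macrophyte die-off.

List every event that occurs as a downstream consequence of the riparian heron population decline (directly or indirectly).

Direct effects: the macrophyte die-off, the native dragonfly population decline.
2 steps out: the frog overgrazing, the mussel bloom.
3 steps out: the dragonfly population surge.
Not reachable from it: the coastal crayfish habitat loss, the invasive algae habitat loss, the riparian macrophyte displacement, the mayfly range expansion, the invasive algae bloom, the native trout range expansion, the juvenile mussel population decline.

the dragonfly population surge, the frog overgrazing, the macrophyte die-off, the mussel bloom, the native dragonfly population decline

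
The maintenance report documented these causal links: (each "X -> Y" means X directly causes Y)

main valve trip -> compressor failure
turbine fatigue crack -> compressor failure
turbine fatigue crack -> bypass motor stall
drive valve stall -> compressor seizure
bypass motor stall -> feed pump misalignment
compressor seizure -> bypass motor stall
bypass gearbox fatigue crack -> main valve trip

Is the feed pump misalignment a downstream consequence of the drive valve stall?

There is a causal chain: the drive valve stall → the compressor seizure → the bypass motor stall → the feed pump misalignment.

Yes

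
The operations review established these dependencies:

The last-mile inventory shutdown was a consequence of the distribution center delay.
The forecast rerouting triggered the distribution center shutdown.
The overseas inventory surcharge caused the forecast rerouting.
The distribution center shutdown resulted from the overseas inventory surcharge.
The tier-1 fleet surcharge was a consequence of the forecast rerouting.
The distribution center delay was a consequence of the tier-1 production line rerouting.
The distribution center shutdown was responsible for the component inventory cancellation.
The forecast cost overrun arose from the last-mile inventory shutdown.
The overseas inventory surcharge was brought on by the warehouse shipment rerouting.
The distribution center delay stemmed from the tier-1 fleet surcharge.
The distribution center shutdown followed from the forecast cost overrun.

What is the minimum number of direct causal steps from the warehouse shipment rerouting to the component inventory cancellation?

Shortest chain: the warehouse shipment rerouting → the overseas inventory surcharge → the distribution center shutdown → the component inventory cancellation.

3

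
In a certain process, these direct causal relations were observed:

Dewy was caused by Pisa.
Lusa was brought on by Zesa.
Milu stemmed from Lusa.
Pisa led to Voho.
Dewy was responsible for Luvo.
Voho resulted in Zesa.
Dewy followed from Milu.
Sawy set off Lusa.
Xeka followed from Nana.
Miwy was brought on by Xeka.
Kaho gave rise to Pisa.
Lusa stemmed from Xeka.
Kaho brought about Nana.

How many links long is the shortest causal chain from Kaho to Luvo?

Shortest chain: Kaho → Pisa → Dewy → Luvo.

3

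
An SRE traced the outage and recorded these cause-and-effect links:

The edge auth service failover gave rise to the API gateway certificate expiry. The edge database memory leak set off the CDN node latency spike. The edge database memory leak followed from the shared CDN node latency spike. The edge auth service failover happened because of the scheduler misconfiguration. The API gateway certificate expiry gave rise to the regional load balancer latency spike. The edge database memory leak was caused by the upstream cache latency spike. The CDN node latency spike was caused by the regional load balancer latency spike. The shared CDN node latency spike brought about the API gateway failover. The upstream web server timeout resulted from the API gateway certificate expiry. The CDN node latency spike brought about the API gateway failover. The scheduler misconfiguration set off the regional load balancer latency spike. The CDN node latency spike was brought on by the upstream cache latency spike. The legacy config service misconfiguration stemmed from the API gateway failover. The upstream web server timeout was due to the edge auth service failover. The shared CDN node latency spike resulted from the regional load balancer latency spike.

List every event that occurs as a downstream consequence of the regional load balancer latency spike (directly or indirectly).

Direct effects: the shared CDN node latency spike, the CDN node latency spike.
2 steps out: the edge database memory leak, the API gateway failover.
3 steps out: the legacy config service misconfiguration.
Not reachable from it: the scheduler misconfiguration, the edge auth service failover, the API gateway certificate expiry, the upstream web server timeout, the upstream cache latency spike.

the API gateway failover, the CDN node latency spike, the edge database memory leak, the legacy config service misconfiguration, the shared CDN node latency spike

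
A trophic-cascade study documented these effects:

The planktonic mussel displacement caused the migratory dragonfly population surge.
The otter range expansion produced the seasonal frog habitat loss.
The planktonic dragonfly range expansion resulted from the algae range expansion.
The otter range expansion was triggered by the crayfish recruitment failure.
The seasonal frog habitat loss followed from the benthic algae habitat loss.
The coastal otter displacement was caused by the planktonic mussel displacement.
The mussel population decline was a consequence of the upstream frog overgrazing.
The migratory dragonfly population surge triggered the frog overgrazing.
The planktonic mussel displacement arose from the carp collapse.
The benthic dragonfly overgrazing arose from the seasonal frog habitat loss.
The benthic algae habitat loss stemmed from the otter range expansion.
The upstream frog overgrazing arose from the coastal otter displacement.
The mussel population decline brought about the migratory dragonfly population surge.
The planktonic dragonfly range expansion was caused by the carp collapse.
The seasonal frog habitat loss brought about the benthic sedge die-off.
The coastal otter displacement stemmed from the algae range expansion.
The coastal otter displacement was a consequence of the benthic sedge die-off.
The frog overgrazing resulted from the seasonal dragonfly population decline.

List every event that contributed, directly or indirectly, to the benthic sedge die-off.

Immediate cause of the benthic sedge die-off: the seasonal frog habitat loss.
Further upstream: the crayfish recruitment failure, the otter range expansion, the benthic algae habitat loss.

the benthic algae habitat loss, the crayfish recruitment failure, the otter range expansion, the seasonal frog habitat loss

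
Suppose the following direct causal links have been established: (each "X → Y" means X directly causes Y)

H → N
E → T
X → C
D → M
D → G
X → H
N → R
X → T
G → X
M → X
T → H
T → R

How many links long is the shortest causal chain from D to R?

Shortest chain: D → G → X → T → R.

4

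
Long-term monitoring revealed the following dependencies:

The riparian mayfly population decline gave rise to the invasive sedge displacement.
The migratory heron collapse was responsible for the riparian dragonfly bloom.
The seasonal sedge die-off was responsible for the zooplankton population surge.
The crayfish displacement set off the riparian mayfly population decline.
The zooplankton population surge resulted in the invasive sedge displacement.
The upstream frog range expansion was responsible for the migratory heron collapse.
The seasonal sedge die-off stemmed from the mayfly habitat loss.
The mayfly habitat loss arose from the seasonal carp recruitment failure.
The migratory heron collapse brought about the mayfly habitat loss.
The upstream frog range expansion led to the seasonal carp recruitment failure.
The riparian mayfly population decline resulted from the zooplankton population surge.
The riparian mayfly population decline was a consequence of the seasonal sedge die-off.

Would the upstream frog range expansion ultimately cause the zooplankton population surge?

Yes

There is a causal chain: the upstream frog range expansion → the migratory heron collapse → the mayfly habitat loss → the seasonal sedge die-off → the zooplankton population surge.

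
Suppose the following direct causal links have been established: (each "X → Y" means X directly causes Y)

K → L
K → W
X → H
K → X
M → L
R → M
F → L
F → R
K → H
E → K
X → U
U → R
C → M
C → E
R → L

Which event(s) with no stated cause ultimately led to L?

C, F

Tracing upstream from L: L ← M ← C.
A separate upstream branch: L ← F.
Each of those chain origins has no stated cause.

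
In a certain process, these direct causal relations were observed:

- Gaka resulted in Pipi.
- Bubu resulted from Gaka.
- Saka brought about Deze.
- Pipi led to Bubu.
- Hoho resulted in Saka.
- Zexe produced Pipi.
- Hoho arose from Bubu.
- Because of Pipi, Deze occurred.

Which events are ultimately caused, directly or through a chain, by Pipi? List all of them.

Direct effects: Bubu, Deze.
2 steps out: Hoho.
3 steps out: Saka.
Not reachable from it: Gaka, Zexe.

Bubu, Deze, Hoho, Saka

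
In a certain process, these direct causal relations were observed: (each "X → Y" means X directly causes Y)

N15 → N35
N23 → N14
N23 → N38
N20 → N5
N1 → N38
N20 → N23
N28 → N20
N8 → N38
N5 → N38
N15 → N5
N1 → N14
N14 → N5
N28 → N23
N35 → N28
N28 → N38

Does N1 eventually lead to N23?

N1 leads to N14, N5, N38; N23 is not among them.

No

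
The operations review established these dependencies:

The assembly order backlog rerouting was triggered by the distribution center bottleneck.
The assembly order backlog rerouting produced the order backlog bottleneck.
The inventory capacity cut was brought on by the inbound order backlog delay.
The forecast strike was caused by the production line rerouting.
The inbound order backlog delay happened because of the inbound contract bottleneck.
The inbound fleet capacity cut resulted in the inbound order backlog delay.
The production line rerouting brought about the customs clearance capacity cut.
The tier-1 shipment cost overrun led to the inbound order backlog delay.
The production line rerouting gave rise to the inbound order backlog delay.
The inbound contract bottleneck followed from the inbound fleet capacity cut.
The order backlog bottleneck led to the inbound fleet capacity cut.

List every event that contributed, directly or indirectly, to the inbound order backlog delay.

Immediate causes of the inbound order backlog delay: the production line rerouting, the inbound fleet capacity cut, the inbound contract bottleneck, the tier-1 shipment cost overrun.
Further upstream: the distribution center bottleneck, the assembly order backlog rerouting, the order backlog bottleneck.

the assembly order backlog rerouting, the distribution center bottleneck, the inbound contract bottleneck, the inbound fleet capacity cut, the order backlog bottleneck, the production line rerouting, the tier-1 shipment cost overrun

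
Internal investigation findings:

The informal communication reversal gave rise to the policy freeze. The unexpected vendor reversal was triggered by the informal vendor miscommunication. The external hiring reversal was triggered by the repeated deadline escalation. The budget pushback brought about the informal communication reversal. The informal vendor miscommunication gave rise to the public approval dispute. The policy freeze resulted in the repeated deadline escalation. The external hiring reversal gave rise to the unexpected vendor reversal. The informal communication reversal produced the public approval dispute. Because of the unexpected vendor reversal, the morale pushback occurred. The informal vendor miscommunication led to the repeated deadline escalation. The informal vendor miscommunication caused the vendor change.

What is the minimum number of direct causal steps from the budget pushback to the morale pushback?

Shortest chain: the budget pushback → the informal communication reversal → the policy freeze → the repeated deadline escalation → the external hiring reversal → the unexpected vendor reversal → the morale pushback.

6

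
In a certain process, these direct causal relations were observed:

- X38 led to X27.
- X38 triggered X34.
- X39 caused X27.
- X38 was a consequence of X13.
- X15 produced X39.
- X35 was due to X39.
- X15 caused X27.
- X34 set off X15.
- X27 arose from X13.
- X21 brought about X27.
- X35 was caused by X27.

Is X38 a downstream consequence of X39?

X39 leads to X27, X35; X38 is not among them.

No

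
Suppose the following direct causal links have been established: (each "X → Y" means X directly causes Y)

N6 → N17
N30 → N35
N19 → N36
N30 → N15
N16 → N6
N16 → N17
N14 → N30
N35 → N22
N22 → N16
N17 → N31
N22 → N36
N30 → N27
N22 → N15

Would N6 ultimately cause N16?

N6 leads to N17, N31; N16 is not among them.

No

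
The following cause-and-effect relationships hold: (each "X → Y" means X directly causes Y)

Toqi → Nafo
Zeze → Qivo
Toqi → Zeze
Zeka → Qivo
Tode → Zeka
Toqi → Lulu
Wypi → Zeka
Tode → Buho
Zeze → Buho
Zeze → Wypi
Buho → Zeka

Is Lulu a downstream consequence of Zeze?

No

Zeze leads to Wypi, Buho, Zeka, Qivo; Lulu is not among them.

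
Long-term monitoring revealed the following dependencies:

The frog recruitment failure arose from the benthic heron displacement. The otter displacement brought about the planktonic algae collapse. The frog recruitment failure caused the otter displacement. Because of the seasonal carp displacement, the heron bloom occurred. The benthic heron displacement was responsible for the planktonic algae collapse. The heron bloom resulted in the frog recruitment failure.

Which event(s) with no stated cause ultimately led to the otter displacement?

the benthic heron displacement, the seasonal carp displacement

Tracing upstream from the otter displacement: the otter displacement ← the frog recruitment failure ← the heron bloom ← the seasonal carp displacement.
A separate upstream branch: the otter displacement ← the frog recruitment failure ← the benthic heron displacement.
Each of those chain origins has no stated cause.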